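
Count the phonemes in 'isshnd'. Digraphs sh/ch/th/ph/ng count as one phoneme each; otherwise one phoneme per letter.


Parsing 'isshnd' greedily, digraphs first:
  'i' -> vowel phoneme (phonemes so far: 1)
  's' -> consonant phoneme (phonemes so far: 2)
  'sh' -> digraph (1 consonant phoneme) (phonemes so far: 3)
  'n' -> consonant phoneme (phonemes so far: 4)
  'd' -> consonant phoneme (phonemes so far: 5)
Total phonemes: 5

5


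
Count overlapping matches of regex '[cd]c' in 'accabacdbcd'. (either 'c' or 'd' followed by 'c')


Pattern: [cd]c means either 'c' or 'd' followed by 'c'.
Scanning 'accabacdbcd' position-by-position:
  Pos 0: window 'ac' -> no
  Pos 1: window 'cc' -> MATCH
  Pos 2: window 'ca' -> no
  Pos 3: window 'ab' -> no
  Pos 4: window 'ba' -> no
  Pos 5: window 'ac' -> no
  Pos 6: window 'cd' -> no
  Pos 7: window 'db' -> no
  Pos 8: window 'bc' -> no
  Pos 9: window 'cd' -> no
  Pos 10: window 'd' -> no
Total matches: 1

1


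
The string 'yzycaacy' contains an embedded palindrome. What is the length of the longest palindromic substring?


Scanning 'yzycaacy' for palindromic substrings.
Substring at positions 2-7: 'ycaacy'.
Check: reverse('ycaacy') = 'ycaacy' -> palindrome confirmed.
Neighbouring characters ('z' / '-') break symmetry, so it cannot extend further.
No longer palindromic substring exists; longest length = 6

6


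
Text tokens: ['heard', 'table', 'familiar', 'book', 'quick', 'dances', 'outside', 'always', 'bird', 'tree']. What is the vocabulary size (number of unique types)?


Listing all tokens and tracking unique types:
  Token 1: 'heard' -> NEW (unique so far: 1)
  Token 2: 'table' -> NEW (unique so far: 2)
  Token 3: 'familiar' -> NEW (unique so far: 3)
  Token 4: 'book' -> NEW (unique so far: 4)
  Token 5: 'quick' -> NEW (unique so far: 5)
  Token 6: 'dances' -> NEW (unique so far: 6)
  Token 7: 'outside' -> NEW (unique so far: 7)
  Token 8: 'always' -> NEW (unique so far: 8)
  Token 9: 'bird' -> NEW (unique so far: 9)
  Token 10: 'tree' -> NEW (unique so far: 10)
Unique types: ('always', 'bird', 'book', 'dances', 'familiar', 'heard', 'outside', 'quick', 'table', 'tree')
Vocabulary size: 10

10


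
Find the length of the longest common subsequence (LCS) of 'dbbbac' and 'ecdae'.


DP table for LCS of 'dbbbac' and 'ecdae':
       e  c  d  a  e
    0  0  0  0  0  0
  d 0  0  0  1  1  1
  b 0  0  0  1  1  1
  b 0  0  0  1  1  1
  b 0  0  0  1  1  1
  a 0  0  0  1  2  2
  c 0  0  1  1  2  2
LCS: 'da'
LCS length = 2

2


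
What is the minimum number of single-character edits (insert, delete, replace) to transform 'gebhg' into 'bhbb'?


Building DP table for s1='gebhg' (len 5) and s2='bhbb' (len 4):
       b  h  b  b
    0  1  2  3  4
  g 1  1  2  3  4
  e 2  2  2  3  4
  b 3  2  3  2  3
  h 4  3  2  3  3
  g 5  4  3  3  4
Edit distance = dp[5][4] = 4

4


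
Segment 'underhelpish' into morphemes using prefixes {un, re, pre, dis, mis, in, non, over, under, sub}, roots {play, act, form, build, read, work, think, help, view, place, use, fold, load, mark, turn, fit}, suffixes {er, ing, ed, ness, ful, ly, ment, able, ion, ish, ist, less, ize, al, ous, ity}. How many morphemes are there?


Segmenting 'underhelpish' against the inventory:
  'under' -> prefix (morpheme 1)
  'help' -> root (morpheme 2)
  'ish' -> suffix (morpheme 3)
Total morphemes: 3

3


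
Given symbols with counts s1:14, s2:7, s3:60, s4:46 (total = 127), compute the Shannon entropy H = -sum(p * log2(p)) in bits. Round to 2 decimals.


Computing entropy H = -sum(p_i * log2(p_i)):
  s1: p = 14/127 = 0.1102, -p*log2(p) = 0.3507
  s2: p = 7/127 = 0.0551, -p*log2(p) = 0.2305
  s3: p = 60/127 = 0.4724, -p*log2(p) = 0.5111
  s4: p = 46/127 = 0.3622, -p*log2(p) = 0.5307
H = sum of terms = 1.6230
Rounded to 2 decimals: 1.62

1.62


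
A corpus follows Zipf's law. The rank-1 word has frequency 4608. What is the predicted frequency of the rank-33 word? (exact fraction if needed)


Zipf's law: freq(rank) = f1 / rank
f1 = 4608, rank = 33
freq = 4608 / 33
GCD(4608, 33) = 3
Simplified: 1536/11

1536/11


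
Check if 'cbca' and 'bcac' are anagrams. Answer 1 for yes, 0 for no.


Sort characters of 'cbca': 'abcc'
Sort characters of 'bcac': 'abcc'
Sorted forms match -> they ARE anagrams
Result: 1

1


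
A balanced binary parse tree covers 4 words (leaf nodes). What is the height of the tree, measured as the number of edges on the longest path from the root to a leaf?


In a balanced binary tree with n leaves the deepest leaf is ceil(log2(n)) edges below the root.
log2(4) = 2.0000
ceil(2.0000) = 2
height (edges) = 2

2


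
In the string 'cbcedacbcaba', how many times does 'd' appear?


Scanning 'cbcedacbcaba' for 'd':
  Position 4: 'd' -> MATCH (count: 1)
Total occurrences of 'd': 1

1


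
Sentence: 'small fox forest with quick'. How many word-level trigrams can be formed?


Word trigrams from [5] words:
  Trigram 1: (small fox forest)
  Trigram 2: (fox forest with)
  Trigram 3: (forest with quick)
Total word trigrams: 5 - 2 = 3

3


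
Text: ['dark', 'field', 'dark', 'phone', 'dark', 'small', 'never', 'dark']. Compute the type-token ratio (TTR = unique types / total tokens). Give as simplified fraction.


Tokens: 8
Unique types: ('dark', 'field', 'never', 'phone', 'small') = 5
TTR = 5/8
Already in lowest terms.

5/8


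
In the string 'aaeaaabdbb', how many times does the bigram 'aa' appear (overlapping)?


Scanning 'aaeaaabdbb' for bigram 'aa':
  Position 0: 'aa' -> MATCH
  Position 1: 'ae' -> no
  Position 2: 'ea' -> no
  Position 3: 'aa' -> MATCH
  Position 4: 'aa' -> MATCH
  Position 5: 'ab' -> no
  Position 6: 'bd' -> no
  Position 7: 'db' -> no
  Position 8: 'bb' -> no
Total matches: 3

3


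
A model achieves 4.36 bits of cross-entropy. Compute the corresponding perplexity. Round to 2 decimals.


Perplexity formula: PP = 2^H
H = 4.36
PP = 2^4.36
Decompose: 2^4.36 = 2^4 * 2^0.36
2^4 = 16, 2^0.36 ~ 1.2834259
PP ~ 16 * 1.2834259 = 20.5348144
Rounded to 2 decimals: 20.53

20.53


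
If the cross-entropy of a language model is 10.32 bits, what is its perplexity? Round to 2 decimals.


Perplexity formula: PP = 2^H
H = 10.32
PP = 2^10.32
Decompose: 2^10.32 = 2^10 * 2^0.32
2^10 = 1024, 2^0.32 ~ 1.2483305
PP ~ 1024 * 1.2483305 = 1278.2904320
Rounded to 2 decimals: 1278.29

1278.29


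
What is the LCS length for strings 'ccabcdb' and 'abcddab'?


DP table for LCS of 'ccabcdb' and 'abcddab':
       a  b  c  d  d  a  b
    0  0  0  0  0  0  0  0
  c 0  0  0  1  1  1  1  1
  c 0  0  0  1  1  1  1  1
  a 0  1  1  1  1  1  2  2
  b 0  1  2  2  2  2  2  3
  c 0  1  2  3  3  3  3  3
  d 0  1  2  3  4  4  4  4
  b 0  1  2  3  4  4  4  5
LCS: 'abcdb'
LCS length = 5

5


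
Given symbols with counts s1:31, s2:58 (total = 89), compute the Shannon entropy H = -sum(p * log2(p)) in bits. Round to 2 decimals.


Computing entropy H = -sum(p_i * log2(p_i)):
  s1: p = 31/89 = 0.3483, -p*log2(p) = 0.5300
  s2: p = 58/89 = 0.6517, -p*log2(p) = 0.4026
H = sum of terms = 0.9326
Rounded to 2 decimals: 0.93

0.93


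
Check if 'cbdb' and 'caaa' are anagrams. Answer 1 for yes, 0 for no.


Sort characters of 'cbdb': 'bbcd'
Sort characters of 'caaa': 'aaac'
Sorted forms differ -> they are NOT anagrams
Result: 0

0


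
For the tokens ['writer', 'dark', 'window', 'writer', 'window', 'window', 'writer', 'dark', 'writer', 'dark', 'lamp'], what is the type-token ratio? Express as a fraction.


Tokens: 11
Unique types: ('dark', 'lamp', 'window', 'writer') = 4
TTR = 4/11
Already in lowest terms.

4/11


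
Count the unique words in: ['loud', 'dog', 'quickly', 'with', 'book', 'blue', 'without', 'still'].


Listing all tokens and tracking unique types:
  Token 1: 'loud' -> NEW (unique so far: 1)
  Token 2: 'dog' -> NEW (unique so far: 2)
  Token 3: 'quickly' -> NEW (unique so far: 3)
  Token 4: 'with' -> NEW (unique so far: 4)
  Token 5: 'book' -> NEW (unique so far: 5)
  Token 6: 'blue' -> NEW (unique so far: 6)
  Token 7: 'without' -> NEW (unique so far: 7)
  Token 8: 'still' -> NEW (unique so far: 8)
Unique types: ('blue', 'book', 'dog', 'loud', 'quickly', 'still', 'with', 'without')
Vocabulary size: 8

8


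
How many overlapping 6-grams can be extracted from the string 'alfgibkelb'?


String 'alfgibkelb' has length L = 10.
Number of overlapping n-grams = L - n + 1
Substituting: 10 - 6 + 1 = 5

5


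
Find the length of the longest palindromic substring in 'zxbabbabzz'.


Scanning 'zxbabbabzz' for palindromic substrings.
Substring at positions 2-7: 'babbab'.
Check: reverse('babbab') = 'babbab' -> palindrome confirmed.
Neighbouring characters ('x' / 'z') break symmetry, so it cannot extend further.
No longer palindromic substring exists; longest length = 6

6


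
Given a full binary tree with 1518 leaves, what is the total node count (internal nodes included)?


Leaf nodes (terminals): 1518
Internal nodes = n - 1 = 1518 - 1 = 1517
Total = leaves + internal = 1518 + 1517 = 3035

3035


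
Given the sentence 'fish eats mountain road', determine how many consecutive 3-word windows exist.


Word trigrams from [4] words:
  Trigram 1: (fish eats mountain)
  Trigram 2: (eats mountain road)
Total word trigrams: 4 - 2 = 2

2


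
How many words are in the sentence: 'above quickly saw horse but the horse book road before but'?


Counting words by splitting on spaces:
  Word 1: 'above'
  Word 2: 'quickly'
  Word 3: 'saw'
  Word 4: 'horse'
  Word 5: 'but'
  Word 6: 'the'
  Word 7: 'horse'
  Word 8: 'book'
  Word 9: 'road'
  Word 10: 'before'
  Word 11: 'but'
Total words: 11

11


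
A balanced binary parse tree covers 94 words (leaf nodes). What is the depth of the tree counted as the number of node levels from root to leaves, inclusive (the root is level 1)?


In a balanced binary tree with n leaves the deepest leaf is ceil(log2(n)) edges below the root,
so counting node levels inclusive of root and leaves gives ceil(log2(n)) + 1 levels.
log2(94) = 6.5546
ceil(6.5546) = 7
levels = 7 + 1 = 8

8


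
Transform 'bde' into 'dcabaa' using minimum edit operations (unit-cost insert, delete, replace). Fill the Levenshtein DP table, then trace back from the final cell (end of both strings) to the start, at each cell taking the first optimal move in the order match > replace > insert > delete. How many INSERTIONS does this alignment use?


Edit distance = 5. Backtracking from cell (3, 6) with preference match > replace > insert > delete,
then listing the resulting alignment 'bde' -> 'dcabaa' left to right:
  Step 1: insert 'd' [insertion #1]
  Step 2: insert 'c' [insertion #2]
  Step 3: insert 'a' [insertion #3]
  Step 4: keep 'b'
  Step 5: replace d->a
  Step 6: replace e->a
Total insertions: 3

3


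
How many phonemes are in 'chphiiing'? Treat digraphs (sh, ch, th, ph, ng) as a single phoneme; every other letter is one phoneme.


Parsing 'chphiiing' greedily, digraphs first:
  'ch' -> digraph (1 consonant phoneme) (phonemes so far: 1)
  'ph' -> digraph (1 consonant phoneme) (phonemes so far: 2)
  'i' -> vowel phoneme (phonemes so far: 3)
  'i' -> vowel phoneme (phonemes so far: 4)
  'i' -> vowel phoneme (phonemes so far: 5)
  'ng' -> digraph (1 consonant phoneme) (phonemes so far: 6)
Total phonemes: 6

6


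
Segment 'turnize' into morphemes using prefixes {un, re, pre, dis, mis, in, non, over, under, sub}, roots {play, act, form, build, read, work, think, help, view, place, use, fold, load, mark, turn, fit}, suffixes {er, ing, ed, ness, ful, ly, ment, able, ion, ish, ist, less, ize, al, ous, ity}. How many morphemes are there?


Segmenting 'turnize' against the inventory:
  'turn' -> root (morpheme 1)
  'ize' -> suffix (morpheme 2)
Total morphemes: 2

2


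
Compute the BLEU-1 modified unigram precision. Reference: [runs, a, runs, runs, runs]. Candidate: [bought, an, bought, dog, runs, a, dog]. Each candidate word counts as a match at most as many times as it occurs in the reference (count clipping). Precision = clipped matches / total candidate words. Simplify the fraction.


Reference word counts: {'a': 1, 'runs': 4}
Checking each candidate word (with clipping):
  'bought' -> not in reference -> no match (matches: 0)
  'an' -> not in reference -> no match (matches: 0)
  'bought' -> not in reference -> no match (matches: 0)
  'dog' -> not in reference -> no match (matches: 0)
  'runs' -> in reference (ref count 4, used 1/4) -> match (matches: 1)
  'a' -> in reference (ref count 1, used 1/1) -> match (matches: 2)
  'dog' -> not in reference -> no match (matches: 2)
Clipped matches: 2, Candidate length: 7
Precision = 2/7

2/7


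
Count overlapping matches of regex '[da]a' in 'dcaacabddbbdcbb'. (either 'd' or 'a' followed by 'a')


Pattern: [da]a means either 'd' or 'a' followed by 'a'.
Scanning 'dcaacabddbbdcbb' position-by-position:
  Pos 0: window 'dc' -> no
  Pos 1: window 'ca' -> no
  Pos 2: window 'aa' -> MATCH
  Pos 3: window 'ac' -> no
  Pos 4: window 'ca' -> no
  Pos 5: window 'ab' -> no
  Pos 6: window 'bd' -> no
  Pos 7: window 'dd' -> no
  Pos 8: window 'db' -> no
  Pos 9: window 'bb' -> no
  Pos 10: window 'bd' -> no
  Pos 11: window 'dc' -> no
  Pos 12: window 'cb' -> no
  Pos 13: window 'bb' -> no
  Pos 14: window 'b' -> no
Total matches: 1

1


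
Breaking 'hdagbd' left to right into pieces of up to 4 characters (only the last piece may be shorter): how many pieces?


'hdagbd' has 6 characters.
Chunking with max size 4:
  Chunk 1: 'hdag' (positions 0-3)
  Chunk 2: 'bd' (positions 4-5)
Total chunks: ceil(6 / 4) = 2

2


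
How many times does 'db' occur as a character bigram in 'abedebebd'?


Scanning 'abedebebd' for bigram 'db':
  Position 0: 'ab' -> no
  Position 1: 'be' -> no
  Position 2: 'ed' -> no
  Position 3: 'de' -> no
  Position 4: 'eb' -> no
  Position 5: 'be' -> no
  Position 6: 'eb' -> no
  Position 7: 'bd' -> no
Total matches: 0

0


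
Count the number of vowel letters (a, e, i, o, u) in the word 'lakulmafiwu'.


Scanning each character of 'lakulmafiwu':
  Position 1: 'l' -> consonant (running count: 0)
  Position 2: 'a' -> vowel (running count: 1)
  Position 3: 'k' -> consonant (running count: 1)
  Position 4: 'u' -> vowel (running count: 2)
  Position 5: 'l' -> consonant (running count: 2)
  Position 6: 'm' -> consonant (running count: 2)
  Position 7: 'a' -> vowel (running count: 3)
  Position 8: 'f' -> consonant (running count: 3)
  Position 9: 'i' -> vowel (running count: 4)
  Position 10: 'w' -> consonant (running count: 4)
  Position 11: 'u' -> vowel (running count: 5)
Total vowels: 5

5


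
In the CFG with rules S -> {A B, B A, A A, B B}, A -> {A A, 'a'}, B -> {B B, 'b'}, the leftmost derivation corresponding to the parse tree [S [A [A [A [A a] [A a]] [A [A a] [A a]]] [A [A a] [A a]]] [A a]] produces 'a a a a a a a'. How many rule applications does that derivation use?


Every bracketed nonterminal node [X ...] in the tree is produced by exactly one rule application.
Reading the tree off as a leftmost derivation:
  Step 1: S  =>  A A   (applied S -> A A)
  Step 2: A A  =>  A A A   (applied A -> A A)
  Step 3: A A A  =>  A A A A   (applied A -> A A)
  Step 4: A A A A  =>  A A A A A   (applied A -> A A)
  Step 5: A A A A A  =>  a A A A A   (applied A -> a)
  Step 6: a A A A A  =>  a a A A A   (applied A -> a)
  Step 7: a a A A A  =>  a a A A A A   (applied A -> A A)
  Step 8: a a A A A A  =>  a a a A A A   (applied A -> a)
  Step 9: a a a A A A  =>  a a a a A A   (applied A -> a)
  Step 10: a a a a A A  =>  a a a a A A A   (applied A -> A A)
  Step 11: a a a a A A A  =>  a a a a a A A   (applied A -> a)
  Step 12: a a a a a A A  =>  a a a a a a A   (applied A -> a)
  Step 13: a a a a a a A  =>  a a a a a a a   (applied A -> a)
Final yield: a a a a a a a
Total rewrite steps: 13

13


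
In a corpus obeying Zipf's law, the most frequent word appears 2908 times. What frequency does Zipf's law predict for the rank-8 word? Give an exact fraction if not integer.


Zipf's law: freq(rank) = f1 / rank
f1 = 2908, rank = 8
freq = 2908 / 8
GCD(2908, 8) = 4
Simplified: 727/2

727/2


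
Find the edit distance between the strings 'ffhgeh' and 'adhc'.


Building DP table for s1='ffhgeh' (len 6) and s2='adhc' (len 4):
       a  d  h  c
    0  1  2  3  4
  f 1  1  2  3  4
  f 2  2  2  3  4
  h 3  3  3  2  3
  g 4  4  4  3  3
  e 5  5  5  4  4
  h 6  6  6  5  5
Edit distance = dp[6][4] = 5

5


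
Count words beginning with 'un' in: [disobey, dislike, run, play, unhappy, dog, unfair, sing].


Checking each word for prefix 'un':
  'disobey' -> no (count: 0)
  'dislike' -> no (count: 0)
  'run' -> no (count: 0)
  'play' -> no (count: 0)
  'unhappy' -> YES, starts with 'un' (count: 1)
  'dog' -> no (count: 1)
  'unfair' -> YES, starts with 'un' (count: 2)
  'sing' -> no (count: 2)
Total with prefix 'un': 2

2


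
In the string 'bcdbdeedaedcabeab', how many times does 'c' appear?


Scanning 'bcdbdeedaedcabeab' for 'c':
  Position 1: 'c' -> MATCH (count: 1)
  Position 11: 'c' -> MATCH (count: 2)
Total occurrences of 'c': 2

2


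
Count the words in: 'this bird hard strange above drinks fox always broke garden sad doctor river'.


Counting words by splitting on spaces:
  Word 1: 'this'
  Word 2: 'bird'
  Word 3: 'hard'
  Word 4: 'strange'
  Word 5: 'above'
  Word 6: 'drinks'
  Word 7: 'fox'
  Word 8: 'always'
  Word 9: 'broke'
  Word 10: 'garden'
  Word 11: 'sad'
  Word 12: 'doctor'
  Word 13: 'river'
Total words: 13

13


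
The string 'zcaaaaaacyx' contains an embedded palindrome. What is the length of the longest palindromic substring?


Scanning 'zcaaaaaacyx' for palindromic substrings.
Substring at positions 1-8: 'caaaaaac'.
Check: reverse('caaaaaac') = 'caaaaaac' -> palindrome confirmed.
Neighbouring characters ('z' / 'y') break symmetry, so it cannot extend further.
No longer palindromic substring exists; longest length = 8

8


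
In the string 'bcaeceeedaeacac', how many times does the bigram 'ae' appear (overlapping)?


Scanning 'bcaeceeedaeacac' for bigram 'ae':
  Position 0: 'bc' -> no
  Position 1: 'ca' -> no
  Position 2: 'ae' -> MATCH
  Position 3: 'ec' -> no
  Position 4: 'ce' -> no
  Position 5: 'ee' -> no
  Position 6: 'ee' -> no
  Position 7: 'ed' -> no
  Position 8: 'da' -> no
  Position 9: 'ae' -> MATCH
  Position 10: 'ea' -> no
  Position 11: 'ac' -> no
  Position 12: 'ca' -> no
  Position 13: 'ac' -> no
Total matches: 2

2


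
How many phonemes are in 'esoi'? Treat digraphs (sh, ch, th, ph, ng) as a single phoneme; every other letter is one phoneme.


Parsing 'esoi' greedily, digraphs first:
  'e' -> vowel phoneme (phonemes so far: 1)
  's' -> consonant phoneme (phonemes so far: 2)
  'o' -> vowel phoneme (phonemes so far: 3)
  'i' -> vowel phoneme (phonemes so far: 4)
Total phonemes: 4

4


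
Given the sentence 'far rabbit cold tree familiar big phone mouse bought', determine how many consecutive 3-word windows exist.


Word trigrams from [9] words:
  Trigram 1: (far rabbit cold)
  Trigram 2: (rabbit cold tree)
  Trigram 3: (cold tree familiar)
  Trigram 4: (tree familiar big)
  Trigram 5: (familiar big phone)
  Trigram 6: (big phone mouse)
  Trigram 7: (phone mouse bought)
Total word trigrams: 9 - 2 = 7

7


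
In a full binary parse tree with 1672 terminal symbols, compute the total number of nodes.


Leaf nodes (terminals): 1672
Internal nodes = n - 1 = 1672 - 1 = 1671
Total = leaves + internal = 1672 + 1671 = 3343

3343


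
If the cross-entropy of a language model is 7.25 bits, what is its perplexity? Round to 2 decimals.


Perplexity formula: PP = 2^H
H = 7.25
PP = 2^7.25
Decompose: 2^7.25 = 2^7 * 2^0.25
2^7 = 128, 2^0.25 ~ 1.1892071
PP ~ 128 * 1.1892071 = 152.2185088
Rounded to 2 decimals: 152.22

152.22


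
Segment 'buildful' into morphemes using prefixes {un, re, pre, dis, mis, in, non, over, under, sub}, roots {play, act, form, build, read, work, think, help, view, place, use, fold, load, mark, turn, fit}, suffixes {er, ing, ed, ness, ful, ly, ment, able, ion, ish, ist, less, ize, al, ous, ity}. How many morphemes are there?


Segmenting 'buildful' against the inventory:
  'build' -> root (morpheme 1)
  'ful' -> suffix (morpheme 2)
Total morphemes: 2

2


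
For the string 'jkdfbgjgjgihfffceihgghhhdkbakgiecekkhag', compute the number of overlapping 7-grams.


String 'jkdfbgjgjgihfffceihgghhhdkbakgiecekkhag' has length L = 39.
Number of overlapping n-grams = L - n + 1
Substituting: 39 - 7 + 1 = 33

33


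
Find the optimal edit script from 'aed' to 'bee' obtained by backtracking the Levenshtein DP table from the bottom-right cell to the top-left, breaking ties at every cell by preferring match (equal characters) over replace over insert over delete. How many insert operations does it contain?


Edit distance = 2. Backtracking from cell (3, 3) with preference match > replace > insert > delete,
then listing the resulting alignment 'aed' -> 'bee' left to right:
  Step 1: replace a->b
  Step 2: keep 'e'
  Step 3: replace d->e
Total insertions: 0

0


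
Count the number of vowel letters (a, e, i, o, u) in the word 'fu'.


Scanning each character of 'fu':
  Position 1: 'f' -> consonant (running count: 0)
  Position 2: 'u' -> vowel (running count: 1)
Total vowels: 1

1


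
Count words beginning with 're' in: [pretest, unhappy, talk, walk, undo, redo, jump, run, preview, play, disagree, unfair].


Checking each word for prefix 're':
  'pretest' -> no (count: 0)
  'unhappy' -> no (count: 0)
  'talk' -> no (count: 0)
  'walk' -> no (count: 0)
  'undo' -> no (count: 0)
  'redo' -> YES, starts with 're' (count: 1)
  'jump' -> no (count: 1)
  'run' -> no (count: 1)
  'preview' -> no (count: 1)
  'play' -> no (count: 1)
  'disagree' -> no (count: 1)
  'unfair' -> no (count: 1)
Total with prefix 're': 1

1


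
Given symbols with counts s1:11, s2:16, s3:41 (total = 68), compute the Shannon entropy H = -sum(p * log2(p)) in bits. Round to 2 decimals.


Computing entropy H = -sum(p_i * log2(p_i)):
  s1: p = 11/68 = 0.1618, -p*log2(p) = 0.4251
  s2: p = 16/68 = 0.2353, -p*log2(p) = 0.4912
  s3: p = 41/68 = 0.6029, -p*log2(p) = 0.4401
H = sum of terms = 1.3564
Rounded to 2 decimals: 1.36

1.36


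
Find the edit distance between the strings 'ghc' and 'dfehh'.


Building DP table for s1='ghc' (len 3) and s2='dfehh' (len 5):
       d  f  e  h  h
    0  1  2  3  4  5
  g 1  1  2  3  4  5
  h 2  2  2  3  3  4
  c 3  3  3  3  4  4
Edit distance = dp[3][5] = 4

4


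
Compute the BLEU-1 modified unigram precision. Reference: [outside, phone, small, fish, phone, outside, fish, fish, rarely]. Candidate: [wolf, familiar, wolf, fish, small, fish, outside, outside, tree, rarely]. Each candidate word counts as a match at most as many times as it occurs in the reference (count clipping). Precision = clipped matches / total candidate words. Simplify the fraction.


Reference word counts: {'fish': 3, 'outside': 2, 'phone': 2, 'rarely': 1, 'small': 1}
Checking each candidate word (with clipping):
  'wolf' -> not in reference -> no match (matches: 0)
  'familiar' -> not in reference -> no match (matches: 0)
  'wolf' -> not in reference -> no match (matches: 0)
  'fish' -> in reference (ref count 3, used 1/3) -> match (matches: 1)
  'small' -> in reference (ref count 1, used 1/1) -> match (matches: 2)
  'fish' -> in reference (ref count 3, used 2/3) -> match (matches: 3)
  'outside' -> in reference (ref count 2, used 1/2) -> match (matches: 4)
  'outside' -> in reference (ref count 2, used 2/2) -> match (matches: 5)
  'tree' -> not in reference -> no match (matches: 5)
  'rarely' -> in reference (ref count 1, used 1/1) -> match (matches: 6)
Clipped matches: 6, Candidate length: 10
Precision = 6/10 = 3/5

3/5


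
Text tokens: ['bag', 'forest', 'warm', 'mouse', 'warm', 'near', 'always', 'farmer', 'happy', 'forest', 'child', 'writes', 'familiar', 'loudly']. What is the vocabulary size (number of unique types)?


Listing all tokens and tracking unique types:
  Token 1: 'bag' -> NEW (unique so far: 1)
  Token 2: 'forest' -> NEW (unique so far: 2)
  Token 3: 'warm' -> NEW (unique so far: 3)
  Token 4: 'mouse' -> NEW (unique so far: 4)
  Token 5: 'warm' -> duplicate (unique so far: 4)
  Token 6: 'near' -> NEW (unique so far: 5)
  Token 7: 'always' -> NEW (unique so far: 6)
  Token 8: 'farmer' -> NEW (unique so far: 7)
  Token 9: 'happy' -> NEW (unique so far: 8)
  Token 10: 'forest' -> duplicate (unique so far: 8)
  Token 11: 'child' -> NEW (unique so far: 9)
  Token 12: 'writes' -> NEW (unique so far: 10)
  Token 13: 'familiar' -> NEW (unique so far: 11)
  Token 14: 'loudly' -> NEW (unique so far: 12)
Unique types: ('always', 'bag', 'child', 'familiar', 'farmer', 'forest', 'happy', 'loudly', 'mouse', 'near', 'warm', 'writes')
Vocabulary size: 12

12


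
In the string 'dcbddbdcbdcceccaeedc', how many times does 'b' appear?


Scanning 'dcbddbdcbdcceccaeedc' for 'b':
  Position 2: 'b' -> MATCH (count: 1)
  Position 5: 'b' -> MATCH (count: 2)
  Position 8: 'b' -> MATCH (count: 3)
Total occurrences of 'b': 3

3


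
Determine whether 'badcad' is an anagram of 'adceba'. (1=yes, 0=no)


Sort characters of 'badcad': 'aabcdd'
Sort characters of 'adceba': 'aabcde'
Sorted forms differ -> they are NOT anagrams
Result: 0

0


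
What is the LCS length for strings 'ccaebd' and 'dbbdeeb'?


DP table for LCS of 'ccaebd' and 'dbbdeeb':
       d  b  b  d  e  e  b
    0  0  0  0  0  0  0  0
  c 0  0  0  0  0  0  0  0
  c 0  0  0  0  0  0  0  0
  a 0  0  0  0  0  0  0  0
  e 0  0  0  0  0  1  1  1
  b 0  0  1  1  1  1  1  2
  d 0  1  1  1  2  2  2  2
LCS: 'eb'
LCS length = 2

2


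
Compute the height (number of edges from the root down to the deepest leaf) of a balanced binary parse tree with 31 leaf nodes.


In a balanced binary tree with n leaves the deepest leaf is ceil(log2(n)) edges below the root.
log2(31) = 4.9542
ceil(4.9542) = 5
height (edges) = 5

5


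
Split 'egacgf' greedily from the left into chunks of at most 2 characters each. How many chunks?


'egacgf' has 6 characters.
Chunking with max size 2:
  Chunk 1: 'eg' (positions 0-1)
  Chunk 2: 'ac' (positions 2-3)
  Chunk 3: 'gf' (positions 4-5)
Total chunks: ceil(6 / 2) = 3

3


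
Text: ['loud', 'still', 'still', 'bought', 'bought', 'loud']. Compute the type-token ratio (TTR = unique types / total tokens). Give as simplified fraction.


Tokens: 6
Unique types: ('bought', 'loud', 'still') = 3
TTR = 3/6
Simplify: divide both by 3 -> 1/2
TTR = 1/2

1/2


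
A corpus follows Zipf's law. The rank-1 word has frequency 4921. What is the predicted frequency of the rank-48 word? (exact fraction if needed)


Zipf's law: freq(rank) = f1 / rank
f1 = 4921, rank = 48
freq = 4921 / 48
GCD(4921, 48) = 1
Simplified: 4921/48

4921/48


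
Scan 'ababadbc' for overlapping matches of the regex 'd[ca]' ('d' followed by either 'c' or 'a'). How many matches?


Pattern: d[ca] means 'd' followed by either 'c' or 'a'.
Scanning 'ababadbc' position-by-position:
  Pos 0: window 'ab' -> no
  Pos 1: window 'ba' -> no
  Pos 2: window 'ab' -> no
  Pos 3: window 'ba' -> no
  Pos 4: window 'ad' -> no
  Pos 5: window 'db' -> no
  Pos 6: window 'bc' -> no
  Pos 7: window 'c' -> no
Total matches: 0

0


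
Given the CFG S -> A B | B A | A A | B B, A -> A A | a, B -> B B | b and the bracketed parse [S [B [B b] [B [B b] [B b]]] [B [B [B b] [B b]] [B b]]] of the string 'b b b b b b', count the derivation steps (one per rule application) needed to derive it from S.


Every bracketed nonterminal node [X ...] in the tree is produced by exactly one rule application.
Reading the tree off as a leftmost derivation:
  Step 1: S  =>  B B   (applied S -> B B)
  Step 2: B B  =>  B B B   (applied B -> B B)
  Step 3: B B B  =>  b B B   (applied B -> b)
  Step 4: b B B  =>  b B B B   (applied B -> B B)
  Step 5: b B B B  =>  b b B B   (applied B -> b)
  Step 6: b b B B  =>  b b b B   (applied B -> b)
  Step 7: b b b B  =>  b b b B B   (applied B -> B B)
  Step 8: b b b B B  =>  b b b B B B   (applied B -> B B)
  Step 9: b b b B B B  =>  b b b b B B   (applied B -> b)
  Step 10: b b b b B B  =>  b b b b b B   (applied B -> b)
  Step 11: b b b b b B  =>  b b b b b b   (applied B -> b)
Final yield: b b b b b b
Total rewrite steps: 11

11


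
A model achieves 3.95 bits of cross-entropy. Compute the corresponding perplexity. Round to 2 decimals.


Perplexity formula: PP = 2^H
H = 3.95
PP = 2^3.95
Decompose: 2^3.95 = 2^3 * 2^0.95
2^3 = 8, 2^0.95 ~ 1.9318727
PP ~ 8 * 1.9318727 = 15.4549816
Rounded to 2 decimals: 15.45

15.45


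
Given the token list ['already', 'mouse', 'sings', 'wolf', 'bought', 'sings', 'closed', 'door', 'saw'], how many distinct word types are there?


Listing all tokens and tracking unique types:
  Token 1: 'already' -> NEW (unique so far: 1)
  Token 2: 'mouse' -> NEW (unique so far: 2)
  Token 3: 'sings' -> NEW (unique so far: 3)
  Token 4: 'wolf' -> NEW (unique so far: 4)
  Token 5: 'bought' -> NEW (unique so far: 5)
  Token 6: 'sings' -> duplicate (unique so far: 5)
  Token 7: 'closed' -> NEW (unique so far: 6)
  Token 8: 'door' -> NEW (unique so far: 7)
  Token 9: 'saw' -> NEW (unique so far: 8)
Unique types: ('already', 'bought', 'closed', 'door', 'mouse', 'saw', 'sings', 'wolf')
Vocabulary size: 8

8


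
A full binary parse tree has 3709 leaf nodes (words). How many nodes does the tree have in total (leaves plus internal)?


Leaf nodes (terminals): 3709
Internal nodes = n - 1 = 3709 - 1 = 3708
Total = leaves + internal = 3709 + 3708 = 7417

7417


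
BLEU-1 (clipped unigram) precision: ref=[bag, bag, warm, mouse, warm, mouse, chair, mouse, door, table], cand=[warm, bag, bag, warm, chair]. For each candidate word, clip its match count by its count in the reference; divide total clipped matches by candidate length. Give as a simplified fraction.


Reference word counts: {'bag': 2, 'chair': 1, 'door': 1, 'mouse': 3, 'table': 1, 'warm': 2}
Checking each candidate word (with clipping):
  'warm' -> in reference (ref count 2, used 1/2) -> match (matches: 1)
  'bag' -> in reference (ref count 2, used 1/2) -> match (matches: 2)
  'bag' -> in reference (ref count 2, used 2/2) -> match (matches: 3)
  'warm' -> in reference (ref count 2, used 2/2) -> match (matches: 4)
  'chair' -> in reference (ref count 1, used 1/1) -> match (matches: 5)
Clipped matches: 5, Candidate length: 5
Precision = 5/5 = 1

1


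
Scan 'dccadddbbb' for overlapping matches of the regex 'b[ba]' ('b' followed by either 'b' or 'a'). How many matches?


Pattern: b[ba] means 'b' followed by either 'b' or 'a'.
Scanning 'dccadddbbb' position-by-position:
  Pos 0: window 'dc' -> no
  Pos 1: window 'cc' -> no
  Pos 2: window 'ca' -> no
  Pos 3: window 'ad' -> no
  Pos 4: window 'dd' -> no
  Pos 5: window 'dd' -> no
  Pos 6: window 'db' -> no
  Pos 7: window 'bb' -> MATCH
  Pos 8: window 'bb' -> MATCH
  Pos 9: window 'b' -> no
Total matches: 2

2


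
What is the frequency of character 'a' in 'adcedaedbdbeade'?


Scanning 'adcedaedbdbeade' for 'a':
  Position 0: 'a' -> MATCH (count: 1)
  Position 5: 'a' -> MATCH (count: 2)
  Position 12: 'a' -> MATCH (count: 3)
Total occurrences of 'a': 3

3


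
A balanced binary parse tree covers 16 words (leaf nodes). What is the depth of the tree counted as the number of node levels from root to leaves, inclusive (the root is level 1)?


In a balanced binary tree with n leaves the deepest leaf is ceil(log2(n)) edges below the root,
so counting node levels inclusive of root and leaves gives ceil(log2(n)) + 1 levels.
log2(16) = 4.0000
ceil(4.0000) = 4
levels = 4 + 1 = 5

5


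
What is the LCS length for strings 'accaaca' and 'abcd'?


DP table for LCS of 'accaaca' and 'abcd':
       a  b  c  d
    0  0  0  0  0
  a 0  1  1  1  1
  c 0  1  1  2  2
  c 0  1  1  2  2
  a 0  1  1  2  2
  a 0  1  1  2  2
  c 0  1  1  2  2
  a 0  1  1  2  2
LCS: 'ac'
LCS length = 2

2


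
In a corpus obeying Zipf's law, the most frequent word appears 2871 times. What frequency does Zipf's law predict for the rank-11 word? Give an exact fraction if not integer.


Zipf's law: freq(rank) = f1 / rank
f1 = 2871, rank = 11
freq = 2871 / 11
= 261

261


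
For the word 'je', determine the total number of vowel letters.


Scanning each character of 'je':
  Position 1: 'j' -> consonant (running count: 0)
  Position 2: 'e' -> vowel (running count: 1)
Total vowels: 1

1


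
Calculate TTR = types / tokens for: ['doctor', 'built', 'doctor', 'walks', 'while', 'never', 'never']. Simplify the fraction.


Tokens: 7
Unique types: ('built', 'doctor', 'never', 'walks', 'while') = 5
TTR = 5/7
Already in lowest terms.

5/7


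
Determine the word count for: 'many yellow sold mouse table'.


Counting words by splitting on spaces:
  Word 1: 'many'
  Word 2: 'yellow'
  Word 3: 'sold'
  Word 4: 'mouse'
  Word 5: 'table'
Total words: 5

5


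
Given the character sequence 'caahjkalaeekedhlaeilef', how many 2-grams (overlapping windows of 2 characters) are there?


String 'caahjkalaeekedhlaeilef' has length L = 22.
Number of overlapping n-grams = L - n + 1
Substituting: 22 - 2 + 1 = 21

21


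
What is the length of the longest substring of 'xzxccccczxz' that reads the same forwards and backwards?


Scanning 'xzxccccczxz' for palindromic substrings.
Substring at positions 3-7: 'ccccc'.
Check: reverse('ccccc') = 'ccccc' -> palindrome confirmed.
Neighbouring characters ('x' / 'z') break symmetry, so it cannot extend further.
No longer palindromic substring exists; longest length = 5

5


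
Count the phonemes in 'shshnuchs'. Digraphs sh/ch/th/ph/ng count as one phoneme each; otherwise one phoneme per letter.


Parsing 'shshnuchs' greedily, digraphs first:
  'sh' -> digraph (1 consonant phoneme) (phonemes so far: 1)
  'sh' -> digraph (1 consonant phoneme) (phonemes so far: 2)
  'n' -> consonant phoneme (phonemes so far: 3)
  'u' -> vowel phoneme (phonemes so far: 4)
  'ch' -> digraph (1 consonant phoneme) (phonemes so far: 5)
  's' -> consonant phoneme (phonemes so far: 6)
Total phonemes: 6

6


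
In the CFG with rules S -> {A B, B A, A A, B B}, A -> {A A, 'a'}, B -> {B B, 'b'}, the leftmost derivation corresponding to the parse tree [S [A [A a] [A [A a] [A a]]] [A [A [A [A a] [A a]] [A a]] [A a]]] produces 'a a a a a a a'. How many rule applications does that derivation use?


Every bracketed nonterminal node [X ...] in the tree is produced by exactly one rule application.
Reading the tree off as a leftmost derivation:
  Step 1: S  =>  A A   (applied S -> A A)
  Step 2: A A  =>  A A A   (applied A -> A A)
  Step 3: A A A  =>  a A A   (applied A -> a)
  Step 4: a A A  =>  a A A A   (applied A -> A A)
  Step 5: a A A A  =>  a a A A   (applied A -> a)
  Step 6: a a A A  =>  a a a A   (applied A -> a)
  Step 7: a a a A  =>  a a a A A   (applied A -> A A)
  Step 8: a a a A A  =>  a a a A A A   (applied A -> A A)
  Step 9: a a a A A A  =>  a a a A A A A   (applied A -> A A)
  Step 10: a a a A A A A  =>  a a a a A A A   (applied A -> a)
  Step 11: a a a a A A A  =>  a a a a a A A   (applied A -> a)
  Step 12: a a a a a A A  =>  a a a a a a A   (applied A -> a)
  Step 13: a a a a a a A  =>  a a a a a a a   (applied A -> a)
Final yield: a a a a a a a
Total rewrite steps: 13

13


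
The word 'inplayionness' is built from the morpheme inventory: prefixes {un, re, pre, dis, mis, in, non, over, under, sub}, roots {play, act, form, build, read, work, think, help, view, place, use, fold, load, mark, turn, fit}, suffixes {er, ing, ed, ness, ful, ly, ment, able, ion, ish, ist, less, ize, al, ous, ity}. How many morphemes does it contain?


Segmenting 'inplayionness' against the inventory:
  'in' -> prefix (morpheme 1)
  'play' -> root (morpheme 2)
  'ion' -> suffix (morpheme 3)
  'ness' -> suffix (morpheme 4)
Total morphemes: 4

4


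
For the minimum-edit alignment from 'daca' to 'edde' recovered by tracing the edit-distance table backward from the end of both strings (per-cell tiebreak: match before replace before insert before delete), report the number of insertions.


Edit distance = 4. Backtracking from cell (4, 4) with preference match > replace > insert > delete,
then listing the resulting alignment 'daca' -> 'edde' left to right:
  Step 1: replace d->e
  Step 2: replace a->d
  Step 3: replace c->d
  Step 4: replace a->e
Total insertions: 0

0


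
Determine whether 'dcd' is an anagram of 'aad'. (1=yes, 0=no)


Sort characters of 'dcd': 'cdd'
Sort characters of 'aad': 'aad'
Sorted forms differ -> they are NOT anagrams
Result: 0

0


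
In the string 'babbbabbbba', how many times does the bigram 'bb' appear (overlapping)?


Scanning 'babbbabbbba' for bigram 'bb':
  Position 0: 'ba' -> no
  Position 1: 'ab' -> no
  Position 2: 'bb' -> MATCH
  Position 3: 'bb' -> MATCH
  Position 4: 'ba' -> no
  Position 5: 'ab' -> no
  Position 6: 'bb' -> MATCH
  Position 7: 'bb' -> MATCH
  Position 8: 'bb' -> MATCH
  Position 9: 'ba' -> no
Total matches: 5

5


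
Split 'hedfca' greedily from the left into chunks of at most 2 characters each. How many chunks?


'hedfca' has 6 characters.
Chunking with max size 2:
  Chunk 1: 'he' (positions 0-1)
  Chunk 2: 'df' (positions 2-3)
  Chunk 3: 'ca' (positions 4-5)
Total chunks: ceil(6 / 2) = 3

3


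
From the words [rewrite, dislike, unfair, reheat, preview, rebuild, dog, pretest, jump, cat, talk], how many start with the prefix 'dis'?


Checking each word for prefix 'dis':
  'rewrite' -> no (count: 0)
  'dislike' -> YES, starts with 'dis' (count: 1)
  'unfair' -> no (count: 1)
  'reheat' -> no (count: 1)
  'preview' -> no (count: 1)
  'rebuild' -> no (count: 1)
  'dog' -> no (count: 1)
  'pretest' -> no (count: 1)
  'jump' -> no (count: 1)
  'cat' -> no (count: 1)
  'talk' -> no (count: 1)
Total with prefix 'dis': 1

1


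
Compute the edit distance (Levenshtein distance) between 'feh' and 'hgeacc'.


Building DP table for s1='feh' (len 3) and s2='hgeacc' (len 6):
       h  g  e  a  c  c
    0  1  2  3  4  5  6
  f 1  1  2  3  4  5  6
  e 2  2  2  2  3  4  5
  h 3  2  3  3  3  4  5
Edit distance = dp[3][6] = 5

5


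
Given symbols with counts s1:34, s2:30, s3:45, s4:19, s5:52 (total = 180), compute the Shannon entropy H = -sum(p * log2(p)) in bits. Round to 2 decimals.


Computing entropy H = -sum(p_i * log2(p_i)):
  s1: p = 34/180 = 0.1889, -p*log2(p) = 0.4542
  s2: p = 30/180 = 0.1667, -p*log2(p) = 0.4308
  s3: p = 45/180 = 0.2500, -p*log2(p) = 0.5000
  s4: p = 19/180 = 0.1056, -p*log2(p) = 0.3424
  s5: p = 52/180 = 0.2889, -p*log2(p) = 0.5175
H = sum of terms = 2.2449
Rounded to 2 decimals: 2.24

2.24


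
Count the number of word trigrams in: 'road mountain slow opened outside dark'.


Word trigrams from [6] words:
  Trigram 1: (road mountain slow)
  Trigram 2: (mountain slow opened)
  Trigram 3: (slow opened outside)
  Trigram 4: (opened outside dark)
Total word trigrams: 6 - 2 = 4

4


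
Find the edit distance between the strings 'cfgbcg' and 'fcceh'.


Building DP table for s1='cfgbcg' (len 6) and s2='fcceh' (len 5):
       f  c  c  e  h
    0  1  2  3  4  5
  c 1  1  1  2  3  4
  f 2  1  2  2  3  4
  g 3  2  2  3  3  4
  b 4  3  3  3  4  4
  c 5  4  3  3  4  5
  g 6  5  4  4  4  5
Edit distance = dp[6][5] = 5

5


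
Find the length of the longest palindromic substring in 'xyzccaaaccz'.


Scanning 'xyzccaaaccz' for palindromic substrings.
Substring at positions 2-10: 'zccaaaccz'.
Check: reverse('zccaaaccz') = 'zccaaaccz' -> palindrome confirmed.
Neighbouring characters ('y' / '-') break symmetry, so it cannot extend further.
No longer palindromic substring exists; longest length = 9

9


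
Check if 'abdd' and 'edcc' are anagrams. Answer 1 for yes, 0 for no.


Sort characters of 'abdd': 'abdd'
Sort characters of 'edcc': 'ccde'
Sorted forms differ -> they are NOT anagrams
Result: 0

0


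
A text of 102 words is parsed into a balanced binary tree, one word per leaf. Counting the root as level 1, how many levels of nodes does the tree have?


In a balanced binary tree with n leaves the deepest leaf is ceil(log2(n)) edges below the root,
so counting node levels inclusive of root and leaves gives ceil(log2(n)) + 1 levels.
log2(102) = 6.6724
ceil(6.6724) = 7
levels = 7 + 1 = 8

8
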